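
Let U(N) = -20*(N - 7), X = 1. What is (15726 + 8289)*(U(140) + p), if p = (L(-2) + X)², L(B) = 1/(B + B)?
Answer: -1021862265/16 ≈ -6.3866e+7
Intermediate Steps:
L(B) = 1/(2*B)
p = 9/16 (p = ((½)/(-2) + 1)² = ((½)*(-½) + 1)² = (-¼ + 1)² = (¾)² = 9/16 ≈ 0.56250)
U(N) = 140 - 20*N (U(N) = -20*(-7 + N) = 140 - 20*N)
(15726 + 8289)*(U(140) + p) = (15726 + 8289)*((140 - 20*140) + 9/16) = 24015*((140 - 2800) + 9/16) = 24015*(-2660 + 9/16) = 24015*(-42551/16) = -1021862265/16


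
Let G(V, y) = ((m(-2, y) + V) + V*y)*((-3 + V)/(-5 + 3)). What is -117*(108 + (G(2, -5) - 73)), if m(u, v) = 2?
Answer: -3744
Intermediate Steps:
G(V, y) = (3/2 - V/2)*(2 + V + V*y) (G(V, y) = ((2 + V) + V*y)*((-3 + V)/(-5 + 3)) = (2 + V + V*y)*((-3 + V)/(-2)) = (2 + V + V*y)*((-3 + V)*(-1/2)) = (2 + V + V*y)*(3/2 - V/2) = (3/2 - V/2)*(2 + V + V*y))
-117*(108 + (G(2, -5) - 73)) = -117*(108 + ((3 + (1/2)*2 - 1/2*2**2 - 1/2*(-5)*2**2 + (3/2)*2*(-5)) - 73)) = -117*(108 + ((3 + 1 - 1/2*4 - 1/2*(-5)*4 - 15) - 73)) = -117*(108 + ((3 + 1 - 2 + 10 - 15) - 73)) = -117*(108 + (-3 - 73)) = -117*(108 - 76) = -117*32 = -3744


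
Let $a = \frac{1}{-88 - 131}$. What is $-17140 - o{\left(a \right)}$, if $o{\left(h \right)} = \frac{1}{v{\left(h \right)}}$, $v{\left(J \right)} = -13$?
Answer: $- \frac{222819}{13} \approx -17140.0$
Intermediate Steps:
$a = - \frac{1}{219}$ ($a = \frac{1}{-219} = - \frac{1}{219} \approx -0.0045662$)
$o{\left(h \right)} = - \frac{1}{13}$ ($o{\left(h \right)} = \frac{1}{-13} = - \frac{1}{13}$)
$-17140 - o{\left(a \right)} = -17140 - - \frac{1}{13} = -17140 + \frac{1}{13} = - \frac{222819}{13}$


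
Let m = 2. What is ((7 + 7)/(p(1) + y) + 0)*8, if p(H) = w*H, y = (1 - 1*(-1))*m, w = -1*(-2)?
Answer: 56/3 ≈ 18.667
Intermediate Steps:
w = 2
y = 4 (y = (1 - 1*(-1))*2 = (1 + 1)*2 = 2*2 = 4)
p(H) = 2*H
((7 + 7)/(p(1) + y) + 0)*8 = ((7 + 7)/(2*1 + 4) + 0)*8 = (14/(2 + 4) + 0)*8 = (14/6 + 0)*8 = (14*(⅙) + 0)*8 = (7/3 + 0)*8 = (7/3)*8 = 56/3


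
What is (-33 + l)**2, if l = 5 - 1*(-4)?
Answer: 576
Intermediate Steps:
l = 9 (l = 5 + 4 = 9)
(-33 + l)**2 = (-33 + 9)**2 = (-24)**2 = 576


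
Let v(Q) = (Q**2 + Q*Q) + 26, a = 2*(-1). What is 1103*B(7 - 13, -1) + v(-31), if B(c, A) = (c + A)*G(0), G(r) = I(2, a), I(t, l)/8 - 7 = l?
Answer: -306892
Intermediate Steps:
a = -2
I(t, l) = 56 + 8*l
v(Q) = 26 + 2*Q**2 (v(Q) = (Q**2 + Q**2) + 26 = 2*Q**2 + 26 = 26 + 2*Q**2)
G(r) = 40 (G(r) = 56 + 8*(-2) = 56 - 16 = 40)
B(c, A) = 40*A + 40*c (B(c, A) = (c + A)*40 = (A + c)*40 = 40*A + 40*c)
1103*B(7 - 13, -1) + v(-31) = 1103*(40*(-1) + 40*(7 - 13)) + (26 + 2*(-31)**2) = 1103*(-40 + 40*(-6)) + (26 + 2*961) = 1103*(-40 - 240) + (26 + 1922) = 1103*(-280) + 1948 = -308840 + 1948 = -306892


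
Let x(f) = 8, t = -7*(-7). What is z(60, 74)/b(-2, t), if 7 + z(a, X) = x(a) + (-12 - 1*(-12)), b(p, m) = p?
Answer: -1/2 ≈ -0.50000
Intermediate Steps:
t = 49
z(a, X) = 1 (z(a, X) = -7 + (8 + (-12 - 1*(-12))) = -7 + (8 + (-12 + 12)) = -7 + (8 + 0) = -7 + 8 = 1)
z(60, 74)/b(-2, t) = 1/(-2) = 1*(-1/2) = -1/2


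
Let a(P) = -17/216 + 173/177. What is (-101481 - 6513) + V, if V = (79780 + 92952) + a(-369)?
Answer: 825032525/12744 ≈ 64739.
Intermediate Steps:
a(P) = 11453/12744 (a(P) = -17*1/216 + 173*(1/177) = -17/216 + 173/177 = 11453/12744)
V = 2201308061/12744 (V = (79780 + 92952) + 11453/12744 = 172732 + 11453/12744 = 2201308061/12744 ≈ 1.7273e+5)
(-101481 - 6513) + V = (-101481 - 6513) + 2201308061/12744 = -107994 + 2201308061/12744 = 825032525/12744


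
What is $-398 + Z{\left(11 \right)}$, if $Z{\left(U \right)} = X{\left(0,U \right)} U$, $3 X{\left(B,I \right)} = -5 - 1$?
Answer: $-420$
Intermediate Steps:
$X{\left(B,I \right)} = -2$ ($X{\left(B,I \right)} = \frac{-5 - 1}{3} = \frac{1}{3} \left(-6\right) = -2$)
$Z{\left(U \right)} = - 2 U$
$-398 + Z{\left(11 \right)} = -398 - 22 = -420$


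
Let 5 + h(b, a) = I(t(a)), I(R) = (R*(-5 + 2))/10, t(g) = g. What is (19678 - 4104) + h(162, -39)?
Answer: 155807/10 ≈ 15581.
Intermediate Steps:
I(R) = -3*R/10 (I(R) = (R*(-3))*(⅒) = -3*R*(⅒) = -3*R/10)
h(b, a) = -5 - 3*a/10
(19678 - 4104) + h(162, -39) = (19678 - 4104) + (-5 - 3/10*(-39)) = 15574 + (-5 + 117/10) = 15574 + 67/10 = 155807/10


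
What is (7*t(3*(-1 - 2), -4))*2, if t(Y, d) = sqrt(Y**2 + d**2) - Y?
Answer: 126 + 14*sqrt(97) ≈ 263.88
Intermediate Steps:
(7*t(3*(-1 - 2), -4))*2 = (7*(sqrt((3*(-1 - 2))**2 + (-4)**2) - 3*(-1 - 2)))*2 = (7*(sqrt((3*(-3))**2 + 16) - 3*(-3)))*2 = (7*(sqrt((-9)**2 + 16) - 1*(-9)))*2 = (7*(sqrt(81 + 16) + 9))*2 = (7*(sqrt(97) + 9))*2 = (7*(9 + sqrt(97)))*2 = (63 + 7*sqrt(97))*2 = 126 + 14*sqrt(97)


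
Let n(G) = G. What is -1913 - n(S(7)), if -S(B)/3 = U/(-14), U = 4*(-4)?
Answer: -13367/7 ≈ -1909.6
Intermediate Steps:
U = -16
S(B) = -24/7 (S(B) = -(-48)/(-14) = -(-48)*(-1)/14 = -3*8/7 = -24/7)
-1913 - n(S(7)) = -1913 - 1*(-24/7) = -1913 + 24/7 = -13367/7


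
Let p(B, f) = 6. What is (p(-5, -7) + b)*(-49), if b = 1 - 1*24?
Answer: 833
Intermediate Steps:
b = -23 (b = 1 - 24 = -23)
(p(-5, -7) + b)*(-49) = (6 - 23)*(-49) = -17*(-49) = 833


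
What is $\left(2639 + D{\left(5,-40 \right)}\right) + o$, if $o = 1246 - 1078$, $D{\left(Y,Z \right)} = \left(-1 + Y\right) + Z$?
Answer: $2771$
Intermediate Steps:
$D{\left(Y,Z \right)} = -1 + Y + Z$
$o = 168$ ($o = 1246 - 1078 = 168$)
$\left(2639 + D{\left(5,-40 \right)}\right) + o = \left(2639 - 36\right) + 168 = 2603 + 168 = 2771$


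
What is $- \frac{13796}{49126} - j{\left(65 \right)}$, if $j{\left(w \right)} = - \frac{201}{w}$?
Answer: $\frac{4488793}{1596595} \approx 2.8115$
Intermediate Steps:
$- \frac{13796}{49126} - j{\left(65 \right)} = - \frac{13796}{49126} - - \frac{201}{65} = \left(-13796\right) \frac{1}{49126} - \left(-201\right) \frac{1}{65} = - \frac{6898}{24563} - - \frac{201}{65} = - \frac{6898}{24563} + \frac{201}{65} = \frac{4488793}{1596595}$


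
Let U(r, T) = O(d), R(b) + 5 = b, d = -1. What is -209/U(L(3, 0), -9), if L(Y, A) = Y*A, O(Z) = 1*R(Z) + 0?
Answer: 209/6 ≈ 34.833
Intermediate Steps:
R(b) = -5 + b
O(Z) = -5 + Z (O(Z) = 1*(-5 + Z) + 0 = (-5 + Z) + 0 = -5 + Z)
L(Y, A) = A*Y
U(r, T) = -6 (U(r, T) = -5 - 1 = -6)
-209/U(L(3, 0), -9) = -209/(-6) = -209*(-⅙) = 209/6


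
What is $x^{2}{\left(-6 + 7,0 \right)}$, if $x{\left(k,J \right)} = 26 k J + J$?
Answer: $0$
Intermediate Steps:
$x{\left(k,J \right)} = J + 26 J k$ ($x{\left(k,J \right)} = 26 J k + J = J + 26 J k$)
$x^{2}{\left(-6 + 7,0 \right)} = \left(0 \left(1 + 26 \left(-6 + 7\right)\right)\right)^{2} = \left(0 \left(1 + 26 \cdot 1\right)\right)^{2} = \left(0 \left(1 + 26\right)\right)^{2} = \left(0 \cdot 27\right)^{2} = 0^{2} = 0$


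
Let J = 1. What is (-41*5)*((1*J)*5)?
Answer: -1025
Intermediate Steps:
(-41*5)*((1*J)*5) = (-41*5)*((1*1)*5) = -205*5 = -1025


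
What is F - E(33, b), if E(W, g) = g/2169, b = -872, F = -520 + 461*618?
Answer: 616816754/2169 ≈ 2.8438e+5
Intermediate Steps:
F = 284378 (F = -520 + 284898 = 284378)
E(W, g) = g/2169 (E(W, g) = g*(1/2169) = g/2169)
F - E(33, b) = 284378 - (-872)/2169 = 284378 - 1*(-872/2169) = 284378 + 872/2169 = 616816754/2169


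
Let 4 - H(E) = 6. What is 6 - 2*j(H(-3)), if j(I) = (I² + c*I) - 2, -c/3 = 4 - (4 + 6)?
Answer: 74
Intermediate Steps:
c = 18 (c = -3*(4 - (4 + 6)) = -3*(4 - 1*10) = -3*(4 - 10) = -3*(-6) = 18)
H(E) = -2 (H(E) = 4 - 1*6 = 4 - 6 = -2)
j(I) = -2 + I² + 18*I (j(I) = (I² + 18*I) - 2 = -2 + I² + 18*I)
6 - 2*j(H(-3)) = 6 - 2*(-2 + (-2)² + 18*(-2)) = 6 - 2*(-2 + 4 - 36) = 6 - 2*(-34) = 6 + 68 = 74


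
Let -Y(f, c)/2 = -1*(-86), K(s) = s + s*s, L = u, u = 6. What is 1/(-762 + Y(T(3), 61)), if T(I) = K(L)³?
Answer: -1/934 ≈ -0.0010707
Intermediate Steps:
L = 6
K(s) = s + s²
T(I) = 74088 (T(I) = (6*(1 + 6))³ = (6*7)³ = 42³ = 74088)
Y(f, c) = -172 (Y(f, c) = -(-2)*(-86) = -2*86 = -172)
1/(-762 + Y(T(3), 61)) = 1/(-762 - 172) = 1/(-934) = -1/934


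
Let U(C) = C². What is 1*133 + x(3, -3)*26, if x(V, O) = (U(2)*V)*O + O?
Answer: -881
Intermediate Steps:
x(V, O) = O + 4*O*V (x(V, O) = (2²*V)*O + O = (4*V)*O + O = 4*O*V + O = O + 4*O*V)
1*133 + x(3, -3)*26 = 1*133 - 3*(1 + 4*3)*26 = 133 - 3*(1 + 12)*26 = 133 - 3*13*26 = 133 - 39*26 = 133 - 1014 = -881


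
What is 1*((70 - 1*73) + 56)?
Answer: 53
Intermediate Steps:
1*((70 - 1*73) + 56) = 1*((70 - 73) + 56) = 1*(-3 + 56) = 1*53 = 53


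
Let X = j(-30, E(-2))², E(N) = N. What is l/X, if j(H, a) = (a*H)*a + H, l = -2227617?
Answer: -247513/2500 ≈ -99.005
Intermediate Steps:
j(H, a) = H + H*a² (j(H, a) = (H*a)*a + H = H*a² + H = H + H*a²)
X = 22500 (X = (-30*(1 + (-2)²))² = (-30*(1 + 4))² = (-30*5)² = (-150)² = 22500)
l/X = -2227617/22500 = -2227617*1/22500 = -247513/2500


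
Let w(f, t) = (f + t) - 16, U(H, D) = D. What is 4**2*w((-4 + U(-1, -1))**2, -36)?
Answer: -432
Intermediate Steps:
w(f, t) = -16 + f + t
4**2*w((-4 + U(-1, -1))**2, -36) = 4**2*(-16 + (-4 - 1)**2 - 36) = 16*(-16 + (-5)**2 - 36) = 16*(-16 + 25 - 36) = 16*(-27) = -432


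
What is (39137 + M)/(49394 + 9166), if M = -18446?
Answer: 6897/19520 ≈ 0.35333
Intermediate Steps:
(39137 + M)/(49394 + 9166) = (39137 - 18446)/(49394 + 9166) = 20691/58560 = 20691*(1/58560) = 6897/19520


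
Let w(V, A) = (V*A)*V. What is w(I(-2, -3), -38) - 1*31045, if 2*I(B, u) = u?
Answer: -62261/2 ≈ -31131.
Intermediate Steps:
I(B, u) = u/2
w(V, A) = A*V² (w(V, A) = (A*V)*V = A*V²)
w(I(-2, -3), -38) - 1*31045 = -38*((½)*(-3))² - 1*31045 = -38*(-3/2)² - 31045 = -38*9/4 - 31045 = -171/2 - 31045 = -62261/2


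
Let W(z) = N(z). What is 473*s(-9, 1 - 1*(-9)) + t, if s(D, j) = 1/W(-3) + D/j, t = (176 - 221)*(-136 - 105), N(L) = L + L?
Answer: 155107/15 ≈ 10340.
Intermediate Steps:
N(L) = 2*L
W(z) = 2*z
t = 10845 (t = -45*(-241) = 10845)
s(D, j) = -⅙ + D/j (s(D, j) = 1/(2*(-3)) + D/j = 1/(-6) + D/j = 1*(-⅙) + D/j = -⅙ + D/j)
473*s(-9, 1 - 1*(-9)) + t = 473*((-9 - (1 - 1*(-9))/6)/(1 - 1*(-9))) + 10845 = 473*((-9 - (1 + 9)/6)/(1 + 9)) + 10845 = 473*((-9 - ⅙*10)/10) + 10845 = 473*((-9 - 5/3)/10) + 10845 = 473*((⅒)*(-32/3)) + 10845 = 473*(-16/15) + 10845 = -7568/15 + 10845 = 155107/15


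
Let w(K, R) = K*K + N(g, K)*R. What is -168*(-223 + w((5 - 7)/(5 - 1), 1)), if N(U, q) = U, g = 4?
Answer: 36750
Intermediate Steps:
w(K, R) = K² + 4*R (w(K, R) = K*K + 4*R = K² + 4*R)
-168*(-223 + w((5 - 7)/(5 - 1), 1)) = -168*(-223 + (((5 - 7)/(5 - 1))² + 4*1)) = -168*(-223 + ((-2/4)² + 4)) = -168*(-223 + ((-2*¼)² + 4)) = -168*(-223 + ((-½)² + 4)) = -168*(-223 + (¼ + 4)) = -168*(-223 + 17/4) = -168*(-875/4) = 36750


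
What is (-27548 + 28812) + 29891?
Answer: 31155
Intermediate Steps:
(-27548 + 28812) + 29891 = 1264 + 29891 = 31155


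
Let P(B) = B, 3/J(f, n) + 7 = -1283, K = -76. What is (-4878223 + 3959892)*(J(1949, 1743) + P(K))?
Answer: 30011975411/430 ≈ 6.9795e+7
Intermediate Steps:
J(f, n) = -1/430 (J(f, n) = 3/(-7 - 1283) = 3/(-1290) = 3*(-1/1290) = -1/430)
(-4878223 + 3959892)*(J(1949, 1743) + P(K)) = (-4878223 + 3959892)*(-1/430 - 76) = -918331*(-32681/430) = 30011975411/430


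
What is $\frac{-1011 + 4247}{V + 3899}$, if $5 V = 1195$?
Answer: $\frac{1618}{2069} \approx 0.78202$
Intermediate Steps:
$V = 239$ ($V = \frac{1}{5} \cdot 1195 = 239$)
$\frac{-1011 + 4247}{V + 3899} = \frac{-1011 + 4247}{239 + 3899} = \frac{3236}{4138} = 3236 \cdot \frac{1}{4138} = \frac{1618}{2069}$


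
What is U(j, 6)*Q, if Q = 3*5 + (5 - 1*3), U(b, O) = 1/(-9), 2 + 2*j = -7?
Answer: -17/9 ≈ -1.8889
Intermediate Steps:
j = -9/2 (j = -1 + (½)*(-7) = -1 - 7/2 = -9/2 ≈ -4.5000)
U(b, O) = -⅑
Q = 17 (Q = 15 + (5 - 3) = 15 + 2 = 17)
U(j, 6)*Q = -⅑*17 = -17/9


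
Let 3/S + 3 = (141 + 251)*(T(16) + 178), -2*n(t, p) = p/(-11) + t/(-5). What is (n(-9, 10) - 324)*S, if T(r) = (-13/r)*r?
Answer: -35689/2371490 ≈ -0.015049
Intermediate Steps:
T(r) = -13
n(t, p) = t/10 + p/22 (n(t, p) = -(p/(-11) + t/(-5))/2 = -(p*(-1/11) + t*(-1/5))/2 = -(-p/11 - t/5)/2 = -(-t/5 - p/11)/2 = t/10 + p/22)
S = 1/21559 (S = 3/(-3 + (141 + 251)*(-13 + 178)) = 3/(-3 + 392*165) = 3/(-3 + 64680) = 3/64677 = 3*(1/64677) = 1/21559 ≈ 4.6384e-5)
(n(-9, 10) - 324)*S = (((1/10)*(-9) + (1/22)*10) - 324)*(1/21559) = ((-9/10 + 5/11) - 324)*(1/21559) = (-49/110 - 324)*(1/21559) = -35689/110*1/21559 = -35689/2371490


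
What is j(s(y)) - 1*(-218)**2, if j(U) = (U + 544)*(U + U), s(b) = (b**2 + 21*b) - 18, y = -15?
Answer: -141700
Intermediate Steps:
s(b) = -18 + b**2 + 21*b
j(U) = 2*U*(544 + U) (j(U) = (544 + U)*(2*U) = 2*U*(544 + U))
j(s(y)) - 1*(-218)**2 = 2*(-18 + (-15)**2 + 21*(-15))*(544 + (-18 + (-15)**2 + 21*(-15))) - 1*(-218)**2 = 2*(-18 + 225 - 315)*(544 + (-18 + 225 - 315)) - 1*47524 = 2*(-108)*(544 - 108) - 47524 = 2*(-108)*436 - 47524 = -94176 - 47524 = -141700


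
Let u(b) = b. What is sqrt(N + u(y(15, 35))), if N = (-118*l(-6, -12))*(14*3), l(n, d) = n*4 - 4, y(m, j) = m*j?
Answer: 3*sqrt(15477) ≈ 373.22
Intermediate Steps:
y(m, j) = j*m
l(n, d) = -4 + 4*n (l(n, d) = 4*n - 4 = -4 + 4*n)
N = 138768 (N = (-118*(-4 + 4*(-6)))*(14*3) = -118*(-4 - 24)*42 = -118*(-28)*42 = 3304*42 = 138768)
sqrt(N + u(y(15, 35))) = sqrt(138768 + 35*15) = sqrt(138768 + 525) = sqrt(139293) = 3*sqrt(15477)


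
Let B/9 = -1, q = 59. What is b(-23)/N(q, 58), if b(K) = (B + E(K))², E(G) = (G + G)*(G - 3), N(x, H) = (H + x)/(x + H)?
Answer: 1408969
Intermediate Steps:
N(x, H) = 1 (N(x, H) = (H + x)/(H + x) = 1)
B = -9 (B = 9*(-1) = -9)
E(G) = 2*G*(-3 + G) (E(G) = (2*G)*(-3 + G) = 2*G*(-3 + G))
b(K) = (-9 + 2*K*(-3 + K))²
b(-23)/N(q, 58) = (-9 + 2*(-23)*(-3 - 23))²/1 = (-9 + 2*(-23)*(-26))²*1 = (-9 + 1196)²*1 = 1187²*1 = 1408969*1 = 1408969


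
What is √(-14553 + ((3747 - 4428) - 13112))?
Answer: I*√28346 ≈ 168.36*I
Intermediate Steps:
√(-14553 + ((3747 - 4428) - 13112)) = √(-14553 + (-681 - 13112)) = √(-14553 - 13793) = √(-28346) = I*√28346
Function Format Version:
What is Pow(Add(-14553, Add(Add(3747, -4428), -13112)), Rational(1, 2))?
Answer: Mul(I, Pow(28346, Rational(1, 2))) ≈ Mul(168.36, I)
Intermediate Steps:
Pow(Add(-14553, Add(Add(3747, -4428), -13112)), Rational(1, 2)) = Pow(Add(-14553, Add(-681, -13112)), Rational(1, 2)) = Pow(Add(-14553, -13793), Rational(1, 2)) = Pow(-28346, Rational(1, 2)) = Mul(I, Pow(28346, Rational(1, 2)))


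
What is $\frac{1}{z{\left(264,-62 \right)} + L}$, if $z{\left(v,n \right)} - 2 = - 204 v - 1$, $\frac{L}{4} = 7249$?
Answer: $- \frac{1}{24859} \approx -4.0227 \cdot 10^{-5}$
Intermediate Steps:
$L = 28996$ ($L = 4 \cdot 7249 = 28996$)
$z{\left(v,n \right)} = 1 - 204 v$ ($z{\left(v,n \right)} = 2 - \left(1 + 204 v\right) = 1 - 204 v$)
$\frac{1}{z{\left(264,-62 \right)} + L} = \frac{1}{\left(1 - 53856\right) + 28996} = \frac{1}{-53855 + 28996} = \frac{1}{-24859} = - \frac{1}{24859}$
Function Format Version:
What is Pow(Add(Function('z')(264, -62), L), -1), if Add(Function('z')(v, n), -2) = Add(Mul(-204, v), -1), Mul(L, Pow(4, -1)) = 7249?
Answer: Rational(-1, 24859) ≈ -4.0227e-5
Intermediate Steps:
L = 28996 (L = Mul(4, 7249) = 28996)
Function('z')(v, n) = Add(1, Mul(-204, v)) (Function('z')(v, n) = Add(2, Add(Mul(-204, v), -1)) = Add(2, Add(-1, Mul(-204, v))) = Add(1, Mul(-204, v)))
Pow(Add(Function('z')(264, -62), L), -1) = Pow(Add(Add(1, Mul(-204, 264)), 28996), -1) = Pow(Add(Add(1, -53856), 28996), -1) = Pow(Add(-53855, 28996), -1) = Pow(-24859, -1) = Rational(-1, 24859)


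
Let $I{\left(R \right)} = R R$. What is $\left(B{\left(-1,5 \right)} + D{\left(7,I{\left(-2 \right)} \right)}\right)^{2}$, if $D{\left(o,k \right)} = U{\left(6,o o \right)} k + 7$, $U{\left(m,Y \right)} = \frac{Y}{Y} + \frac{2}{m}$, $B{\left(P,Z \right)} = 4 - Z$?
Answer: $\frac{1156}{9} \approx 128.44$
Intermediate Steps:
$I{\left(R \right)} = R^{2}$
$U{\left(m,Y \right)} = 1 + \frac{2}{m}$
$D{\left(o,k \right)} = 7 + \frac{4 k}{3}$ ($D{\left(o,k \right)} = \frac{2 + 6}{6} k + 7 = \frac{1}{6} \cdot 8 k + 7 = \frac{4 k}{3} + 7 = 7 + \frac{4 k}{3}$)
$\left(B{\left(-1,5 \right)} + D{\left(7,I{\left(-2 \right)} \right)}\right)^{2} = \left(\left(4 - 5\right) + \left(7 + \frac{4 \left(-2\right)^{2}}{3}\right)\right)^{2} = \left(\left(4 - 5\right) + \left(7 + \frac{4}{3} \cdot 4\right)\right)^{2} = \left(-1 + \left(7 + \frac{16}{3}\right)\right)^{2} = \left(-1 + \frac{37}{3}\right)^{2} = \left(\frac{34}{3}\right)^{2} = \frac{1156}{9}$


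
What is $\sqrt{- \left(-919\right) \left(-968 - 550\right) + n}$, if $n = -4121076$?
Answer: $381 i \sqrt{38} \approx 2348.6 i$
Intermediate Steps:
$\sqrt{- \left(-919\right) \left(-968 - 550\right) + n} = \sqrt{- \left(-919\right) \left(-968 - 550\right) - 4121076} = \sqrt{- \left(-919\right) \left(-1518\right) - 4121076} = \sqrt{\left(-1\right) 1395042 - 4121076} = \sqrt{-1395042 - 4121076} = \sqrt{-5516118} = 381 i \sqrt{38}$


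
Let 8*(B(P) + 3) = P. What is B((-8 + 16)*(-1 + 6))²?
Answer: 4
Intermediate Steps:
B(P) = -3 + P/8
B((-8 + 16)*(-1 + 6))² = (-3 + ((-8 + 16)*(-1 + 6))/8)² = (-3 + (8*5)/8)² = (-3 + (⅛)*40)² = (-3 + 5)² = 2² = 4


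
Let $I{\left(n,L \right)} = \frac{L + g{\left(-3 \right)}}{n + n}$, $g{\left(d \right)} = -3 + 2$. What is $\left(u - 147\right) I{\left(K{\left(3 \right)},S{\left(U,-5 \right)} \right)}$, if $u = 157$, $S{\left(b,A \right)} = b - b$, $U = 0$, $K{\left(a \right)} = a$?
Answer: $- \frac{5}{3} \approx -1.6667$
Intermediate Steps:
$S{\left(b,A \right)} = 0$
$g{\left(d \right)} = -1$
$I{\left(n,L \right)} = \frac{-1 + L}{2 n}$ ($I{\left(n,L \right)} = \frac{L - 1}{n + n} = \frac{-1 + L}{2 n}$)
$\left(u - 147\right) I{\left(K{\left(3 \right)},S{\left(U,-5 \right)} \right)} = \left(157 - 147\right) \frac{-1 + 0}{2 \cdot 3} = 10 \cdot \frac{1}{2} \cdot \frac{1}{3} \left(-1\right) = 10 \left(- \frac{1}{6}\right) = - \frac{5}{3}$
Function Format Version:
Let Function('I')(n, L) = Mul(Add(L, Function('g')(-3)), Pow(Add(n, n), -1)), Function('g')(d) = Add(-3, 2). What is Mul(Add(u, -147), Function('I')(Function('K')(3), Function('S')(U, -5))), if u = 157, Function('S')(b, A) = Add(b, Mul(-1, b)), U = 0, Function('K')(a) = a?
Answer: Rational(-5, 3) ≈ -1.6667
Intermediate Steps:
Function('S')(b, A) = 0
Function('g')(d) = -1
Function('I')(n, L) = Mul(Rational(1, 2), Pow(n, -1), Add(-1, L)) (Function('I')(n, L) = Mul(Add(L, -1), Pow(Add(n, n), -1)) = Mul(Add(-1, L), Pow(Mul(2, n), -1)) = Mul(Add(-1, L), Mul(Rational(1, 2), Pow(n, -1))) = Mul(Rational(1, 2), Pow(n, -1), Add(-1, L)))
Mul(Add(u, -147), Function('I')(Function('K')(3), Function('S')(U, -5))) = Mul(Add(157, -147), Mul(Rational(1, 2), Pow(3, -1), Add(-1, 0))) = Mul(10, Mul(Rational(1, 2), Rational(1, 3), -1)) = Mul(10, Rational(-1, 6)) = Rational(-5, 3)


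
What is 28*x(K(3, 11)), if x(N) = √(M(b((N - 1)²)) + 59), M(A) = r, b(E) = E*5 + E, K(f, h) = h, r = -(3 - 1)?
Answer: 28*√57 ≈ 211.40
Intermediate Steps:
r = -2 (r = -1*2 = -2)
b(E) = 6*E (b(E) = 5*E + E = 6*E)
M(A) = -2
x(N) = √57 (x(N) = √(-2 + 59) = √57)
28*x(K(3, 11)) = 28*√57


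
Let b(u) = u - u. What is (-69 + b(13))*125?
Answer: -8625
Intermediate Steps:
b(u) = 0
(-69 + b(13))*125 = (-69 + 0)*125 = -69*125 = -8625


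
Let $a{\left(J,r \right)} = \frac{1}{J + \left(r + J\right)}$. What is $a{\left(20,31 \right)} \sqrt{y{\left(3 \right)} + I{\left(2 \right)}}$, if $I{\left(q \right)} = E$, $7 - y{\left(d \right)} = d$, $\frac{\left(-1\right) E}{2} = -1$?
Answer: $\frac{\sqrt{6}}{71} \approx 0.0345$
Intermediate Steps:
$E = 2$ ($E = \left(-2\right) \left(-1\right) = 2$)
$y{\left(d \right)} = 7 - d$
$I{\left(q \right)} = 2$
$a{\left(J,r \right)} = \frac{1}{r + 2 J}$ ($a{\left(J,r \right)} = \frac{1}{J + \left(J + r\right)} = \frac{1}{r + 2 J}$)
$a{\left(20,31 \right)} \sqrt{y{\left(3 \right)} + I{\left(2 \right)}} = \frac{\sqrt{\left(7 - 3\right) + 2}}{31 + 2 \cdot 20} = \frac{\sqrt{\left(7 - 3\right) + 2}}{31 + 40} = \frac{\sqrt{4 + 2}}{71} = \frac{\sqrt{6}}{71}$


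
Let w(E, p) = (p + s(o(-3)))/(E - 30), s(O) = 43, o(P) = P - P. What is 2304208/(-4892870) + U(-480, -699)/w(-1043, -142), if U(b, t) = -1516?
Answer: -3979651586876/242197065 ≈ -16431.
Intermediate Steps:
o(P) = 0
w(E, p) = (43 + p)/(-30 + E) (w(E, p) = (p + 43)/(E - 30) = (43 + p)/(-30 + E))
2304208/(-4892870) + U(-480, -699)/w(-1043, -142) = 2304208/(-4892870) - 1516*(-30 - 1043)/(43 - 142) = 2304208*(-1/4892870) - 1516/(-99/(-1073)) = -1152104/2446435 - 1516/((-1/1073*(-99))) = -1152104/2446435 - 1516/99/1073 = -1152104/2446435 - 1516*1073/99 = -1152104/2446435 - 1626668/99 = -3979651586876/242197065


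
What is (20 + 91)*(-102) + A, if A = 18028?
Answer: 6706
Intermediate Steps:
(20 + 91)*(-102) + A = (20 + 91)*(-102) + 18028 = 111*(-102) + 18028 = -11322 + 18028 = 6706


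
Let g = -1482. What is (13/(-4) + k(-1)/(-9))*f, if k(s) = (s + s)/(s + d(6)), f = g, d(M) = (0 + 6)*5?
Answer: 836095/174 ≈ 4805.1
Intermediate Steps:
d(M) = 30 (d(M) = 6*5 = 30)
f = -1482
k(s) = 2*s/(30 + s) (k(s) = (s + s)/(s + 30) = (2*s)/(30 + s) = 2*s/(30 + s))
(13/(-4) + k(-1)/(-9))*f = (13/(-4) + (2*(-1)/(30 - 1))/(-9))*(-1482) = (13*(-1/4) + (2*(-1)/29)*(-1/9))*(-1482) = (-13/4 + (2*(-1)*(1/29))*(-1/9))*(-1482) = (-13/4 - 2/29*(-1/9))*(-1482) = (-13/4 + 2/261)*(-1482) = -3385/1044*(-1482) = 836095/174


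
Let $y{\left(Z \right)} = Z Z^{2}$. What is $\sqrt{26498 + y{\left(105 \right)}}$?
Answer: $\sqrt{1184123} \approx 1088.2$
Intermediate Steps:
$y{\left(Z \right)} = Z^{3}$
$\sqrt{26498 + y{\left(105 \right)}} = \sqrt{26498 + 105^{3}} = \sqrt{26498 + 1157625} = \sqrt{1184123}$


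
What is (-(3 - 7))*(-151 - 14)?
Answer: -660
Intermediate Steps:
(-(3 - 7))*(-151 - 14) = -1*(-4)*(-165) = 4*(-165) = -660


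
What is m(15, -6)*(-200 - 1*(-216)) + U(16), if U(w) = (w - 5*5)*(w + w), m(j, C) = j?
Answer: -48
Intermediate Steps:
U(w) = 2*w*(-25 + w) (U(w) = (w - 25)*(2*w) = (-25 + w)*(2*w) = 2*w*(-25 + w))
m(15, -6)*(-200 - 1*(-216)) + U(16) = 15*(-200 - 1*(-216)) + 2*16*(-25 + 16) = 15*(-200 + 216) + 2*16*(-9) = 15*16 - 288 = 240 - 288 = -48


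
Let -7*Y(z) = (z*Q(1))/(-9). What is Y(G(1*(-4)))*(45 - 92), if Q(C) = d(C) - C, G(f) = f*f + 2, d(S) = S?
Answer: 0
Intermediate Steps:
G(f) = 2 + f**2 (G(f) = f**2 + 2 = 2 + f**2)
Q(C) = 0 (Q(C) = C - C = 0)
Y(z) = 0 (Y(z) = -z*0/(7*(-9)) = -0*(-1)/9 = -1/7*0 = 0)
Y(G(1*(-4)))*(45 - 92) = 0*(45 - 92) = 0*(-47) = 0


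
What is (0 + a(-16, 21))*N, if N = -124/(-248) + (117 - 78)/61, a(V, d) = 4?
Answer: 278/61 ≈ 4.5574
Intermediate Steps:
N = 139/122 (N = -124*(-1/248) + 39*(1/61) = ½ + 39/61 = 139/122 ≈ 1.1393)
(0 + a(-16, 21))*N = (0 + 4)*(139/122) = 4*(139/122) = 278/61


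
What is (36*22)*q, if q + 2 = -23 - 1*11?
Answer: -28512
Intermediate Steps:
q = -36 (q = -2 + (-23 - 1*11) = -2 + (-23 - 11) = -2 - 34 = -36)
(36*22)*q = (36*22)*(-36) = 792*(-36) = -28512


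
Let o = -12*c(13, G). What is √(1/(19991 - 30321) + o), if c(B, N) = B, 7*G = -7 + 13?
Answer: I*√16646598730/10330 ≈ 12.49*I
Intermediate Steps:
G = 6/7 (G = (-7 + 13)/7 = (⅐)*6 = 6/7 ≈ 0.85714)
o = -156 (o = -12*13 = -156)
√(1/(19991 - 30321) + o) = √(1/(19991 - 30321) - 156) = √(1/(-10330) - 156) = √(-1/10330 - 156) = √(-1611481/10330) = I*√16646598730/10330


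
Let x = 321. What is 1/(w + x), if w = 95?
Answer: 1/416 ≈ 0.0024038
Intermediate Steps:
1/(w + x) = 1/(95 + 321) = 1/416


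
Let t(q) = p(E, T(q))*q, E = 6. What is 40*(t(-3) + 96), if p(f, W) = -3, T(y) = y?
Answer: 4200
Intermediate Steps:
t(q) = -3*q
40*(t(-3) + 96) = 40*(-3*(-3) + 96) = 40*(9 + 96) = 40*105 = 4200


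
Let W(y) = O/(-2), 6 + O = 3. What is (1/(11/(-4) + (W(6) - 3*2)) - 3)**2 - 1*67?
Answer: -48066/841 ≈ -57.153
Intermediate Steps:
O = -3 (O = -6 + 3 = -3)
W(y) = 3/2 (W(y) = -3/(-2) = -3*(-1/2) = 3/2)
(1/(11/(-4) + (W(6) - 3*2)) - 3)**2 - 1*67 = (1/(11/(-4) + (3/2 - 3*2)) - 3)**2 - 1*67 = (1/(11*(-1/4) + (3/2 - 6)) - 3)**2 - 67 = (1/(-11/4 - 9/2) - 3)**2 - 67 = (1/(-29/4) - 3)**2 - 67 = (-4/29 - 3)**2 - 67 = (-91/29)**2 - 67 = 8281/841 - 67 = -48066/841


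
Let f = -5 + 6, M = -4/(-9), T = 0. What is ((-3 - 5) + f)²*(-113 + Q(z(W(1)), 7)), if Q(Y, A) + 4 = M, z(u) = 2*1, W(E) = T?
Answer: -51401/9 ≈ -5711.2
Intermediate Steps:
W(E) = 0
z(u) = 2
M = 4/9 (M = -4*(-⅑) = 4/9 ≈ 0.44444)
f = 1
Q(Y, A) = -32/9 (Q(Y, A) = -4 + 4/9 = -32/9)
((-3 - 5) + f)²*(-113 + Q(z(W(1)), 7)) = ((-3 - 5) + 1)²*(-113 - 32/9) = (-8 + 1)²*(-1049/9) = (-7)²*(-1049/9) = 49*(-1049/9) = -51401/9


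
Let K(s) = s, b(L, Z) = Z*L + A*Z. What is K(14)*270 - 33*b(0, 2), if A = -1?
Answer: 3846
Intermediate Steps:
b(L, Z) = -Z + L*Z (b(L, Z) = Z*L - Z = L*Z - Z = -Z + L*Z)
K(14)*270 - 33*b(0, 2) = 14*270 - 66*(-1 + 0) = 3780 - 66*(-1) = 3780 - 33*(-2) = 3780 + 66 = 3846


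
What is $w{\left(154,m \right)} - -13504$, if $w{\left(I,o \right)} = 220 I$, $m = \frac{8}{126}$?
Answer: $47384$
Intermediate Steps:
$m = \frac{4}{63}$ ($m = 8 \cdot \frac{1}{126} = \frac{4}{63} \approx 0.063492$)
$w{\left(154,m \right)} - -13504 = 220 \cdot 154 - -13504 = 33880 + 13504 = 47384$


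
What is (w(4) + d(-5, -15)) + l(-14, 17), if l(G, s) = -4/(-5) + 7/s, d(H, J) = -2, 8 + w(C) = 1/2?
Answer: -1409/170 ≈ -8.2882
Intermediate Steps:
w(C) = -15/2 (w(C) = -8 + 1/2 = -15/2)
l(G, s) = 4/5 + 7/s (l(G, s) = -4*(-1/5) + 7/s = 4/5 + 7/s)
(w(4) + d(-5, -15)) + l(-14, 17) = (-15/2 - 2) + (4/5 + 7/17) = -19/2 + (4/5 + 7*(1/17)) = -19/2 + (4/5 + 7/17) = -19/2 + 103/85 = -1409/170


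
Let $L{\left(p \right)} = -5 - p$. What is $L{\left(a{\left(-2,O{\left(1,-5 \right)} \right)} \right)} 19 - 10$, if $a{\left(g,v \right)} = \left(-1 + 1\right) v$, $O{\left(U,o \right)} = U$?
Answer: $-105$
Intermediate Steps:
$a{\left(g,v \right)} = 0$ ($a{\left(g,v \right)} = 0 v = 0$)
$L{\left(a{\left(-2,O{\left(1,-5 \right)} \right)} \right)} 19 - 10 = \left(-5 - 0\right) 19 - 10 = \left(-5 + 0\right) 19 - 10 = \left(-5\right) 19 - 10 = -95 - 10 = -105$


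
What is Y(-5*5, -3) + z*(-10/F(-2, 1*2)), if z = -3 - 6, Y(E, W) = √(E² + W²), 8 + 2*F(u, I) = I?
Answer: -30 + √634 ≈ -4.8206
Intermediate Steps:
F(u, I) = -4 + I/2
z = -9
Y(-5*5, -3) + z*(-10/F(-2, 1*2)) = √((-5*5)² + (-3)²) - (-90)/(-4 + (1*2)/2) = √((-25)² + 9) - (-90)/(-4 + (½)*2) = √(625 + 9) - (-90)/(-4 + 1) = √634 - (-90)/(-3) = √634 - (-90)*(-1)/3 = √634 - 9*10/3 = √634 - 30 = -30 + √634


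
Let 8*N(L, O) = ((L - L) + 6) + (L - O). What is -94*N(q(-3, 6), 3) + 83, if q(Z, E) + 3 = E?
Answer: 25/2 ≈ 12.500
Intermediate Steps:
q(Z, E) = -3 + E
N(L, O) = ¾ - O/8 + L/8 (N(L, O) = (((L - L) + 6) + (L - O))/8 = ((0 + 6) + (L - O))/8 = (6 + (L - O))/8 = (6 + L - O)/8 = ¾ - O/8 + L/8)
-94*N(q(-3, 6), 3) + 83 = -94*(¾ - ⅛*3 + (-3 + 6)/8) + 83 = -94*(¾ - 3/8 + (⅛)*3) + 83 = -94*(¾ - 3/8 + 3/8) + 83 = -94*¾ + 83 = -141/2 + 83 = 25/2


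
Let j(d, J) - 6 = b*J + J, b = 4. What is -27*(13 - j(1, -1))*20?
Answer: -6480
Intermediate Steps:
j(d, J) = 6 + 5*J (j(d, J) = 6 + (4*J + J) = 6 + 5*J)
-27*(13 - j(1, -1))*20 = -27*(13 - (6 + 5*(-1)))*20 = -27*(13 - (6 - 5))*20 = -27*(13 - 1*1)*20 = -27*(13 - 1)*20 = -27*12*20 = -324*20 = -6480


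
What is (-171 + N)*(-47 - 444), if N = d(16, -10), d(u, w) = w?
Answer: 88871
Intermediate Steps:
N = -10
(-171 + N)*(-47 - 444) = (-171 - 10)*(-47 - 444) = -181*(-491) = 88871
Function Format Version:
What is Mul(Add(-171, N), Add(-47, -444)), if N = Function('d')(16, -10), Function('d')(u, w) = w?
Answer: 88871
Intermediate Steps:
N = -10
Mul(Add(-171, N), Add(-47, -444)) = Mul(Add(-171, -10), Add(-47, -444)) = Mul(-181, -491) = 88871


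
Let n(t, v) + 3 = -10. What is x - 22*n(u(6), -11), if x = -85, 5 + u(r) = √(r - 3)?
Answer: 201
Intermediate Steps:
u(r) = -5 + √(-3 + r) (u(r) = -5 + √(r - 3) = -5 + √(-3 + r))
n(t, v) = -13 (n(t, v) = -3 - 10 = -13)
x - 22*n(u(6), -11) = -85 - 22*(-13) = -85 + 286 = 201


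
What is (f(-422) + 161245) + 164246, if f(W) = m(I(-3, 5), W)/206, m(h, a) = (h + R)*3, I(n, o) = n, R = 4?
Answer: 67051149/206 ≈ 3.2549e+5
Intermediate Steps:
m(h, a) = 12 + 3*h (m(h, a) = (h + 4)*3 = (4 + h)*3 = 12 + 3*h)
f(W) = 3/206 (f(W) = (12 + 3*(-3))/206 = (12 - 9)*(1/206) = 3*(1/206) = 3/206)
(f(-422) + 161245) + 164246 = (3/206 + 161245) + 164246 = 33216473/206 + 164246 = 67051149/206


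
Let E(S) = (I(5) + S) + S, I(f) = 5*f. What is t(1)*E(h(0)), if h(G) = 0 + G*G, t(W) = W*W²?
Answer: 25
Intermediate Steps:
t(W) = W³
h(G) = G² (h(G) = 0 + G² = G²)
E(S) = 25 + 2*S (E(S) = (5*5 + S) + S = (25 + S) + S = 25 + 2*S)
t(1)*E(h(0)) = 1³*(25 + 2*0²) = 1*(25 + 2*0) = 1*(25 + 0) = 1*25 = 25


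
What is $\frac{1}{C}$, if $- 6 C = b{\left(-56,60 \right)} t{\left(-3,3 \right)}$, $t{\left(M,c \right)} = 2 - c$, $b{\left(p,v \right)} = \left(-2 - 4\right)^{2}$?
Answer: $\frac{1}{6} \approx 0.16667$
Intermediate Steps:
$b{\left(p,v \right)} = 36$ ($b{\left(p,v \right)} = \left(-6\right)^{2} = 36$)
$C = 6$ ($C = - \frac{36 \left(2 - 3\right)}{6} = - \frac{36 \left(-1\right)}{6} = \left(- \frac{1}{6}\right) \left(-36\right) = 6$)
$\frac{1}{C} = \frac{1}{6}$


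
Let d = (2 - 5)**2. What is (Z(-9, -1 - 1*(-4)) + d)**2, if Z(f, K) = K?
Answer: 144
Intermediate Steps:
d = 9 (d = (-3)**2 = 9)
(Z(-9, -1 - 1*(-4)) + d)**2 = ((-1 - 1*(-4)) + 9)**2 = ((-1 + 4) + 9)**2 = (3 + 9)**2 = 12**2 = 144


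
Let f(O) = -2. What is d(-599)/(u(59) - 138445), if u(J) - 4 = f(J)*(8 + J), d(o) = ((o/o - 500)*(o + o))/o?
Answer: 998/138575 ≈ 0.0072019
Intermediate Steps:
d(o) = -998 (d(o) = ((1 - 500)*(2*o))/o = (-998*o)/o = -998)
u(J) = -12 - 2*J (u(J) = 4 - 2*(8 + J) = 4 + (-16 - 2*J) = -12 - 2*J)
d(-599)/(u(59) - 138445) = -998/((-12 - 2*59) - 138445) = -998/((-12 - 118) - 138445) = -998/(-130 - 138445) = -998/(-138575) = -998*(-1/138575) = 998/138575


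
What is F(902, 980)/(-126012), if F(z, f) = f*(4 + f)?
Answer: -80360/10501 ≈ -7.6526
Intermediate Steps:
F(902, 980)/(-126012) = (980*(4 + 980))/(-126012) = (980*984)*(-1/126012) = 964320*(-1/126012) = -80360/10501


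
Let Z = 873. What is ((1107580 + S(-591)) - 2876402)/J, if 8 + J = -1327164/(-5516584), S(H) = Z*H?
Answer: 108656017610/369013 ≈ 2.9445e+5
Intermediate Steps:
S(H) = 873*H
J = -10701377/1379146 (J = -8 - 1327164/(-5516584) = -8 - 1327164*(-1/5516584) = -8 + 331791/1379146 = -10701377/1379146 ≈ -7.7594)
((1107580 + S(-591)) - 2876402)/J = ((1107580 + 873*(-591)) - 2876402)/(-10701377/1379146) = ((1107580 - 515943) - 2876402)*(-1379146/10701377) = (591637 - 2876402)*(-1379146/10701377) = -2284765*(-1379146/10701377) = 108656017610/369013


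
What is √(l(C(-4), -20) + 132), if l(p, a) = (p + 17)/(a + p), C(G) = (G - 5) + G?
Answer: 16*√561/33 ≈ 11.484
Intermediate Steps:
C(G) = -5 + 2*G (C(G) = (-5 + G) + G = -5 + 2*G)
l(p, a) = (17 + p)/(a + p)
√(l(C(-4), -20) + 132) = √((17 + (-5 + 2*(-4)))/(-20 + (-5 + 2*(-4))) + 132) = √((17 + (-5 - 8))/(-20 + (-5 - 8)) + 132) = √((17 - 13)/(-20 - 13) + 132) = √(4/(-33) + 132) = √(-1/33*4 + 132) = √(-4/33 + 132) = √(4352/33) = 16*√561/33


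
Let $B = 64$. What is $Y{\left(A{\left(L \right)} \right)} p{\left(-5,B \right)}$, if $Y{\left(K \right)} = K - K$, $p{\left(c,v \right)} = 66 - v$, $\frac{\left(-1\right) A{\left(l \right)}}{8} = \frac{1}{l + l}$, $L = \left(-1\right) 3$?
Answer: $0$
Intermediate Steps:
$L = -3$
$A{\left(l \right)} = - \frac{4}{l}$ ($A{\left(l \right)} = - \frac{8}{l + l} = - \frac{8}{2 l} = - 8 \frac{1}{2 l} = - \frac{4}{l}$)
$Y{\left(K \right)} = 0$
$Y{\left(A{\left(L \right)} \right)} p{\left(-5,B \right)} = 0 \left(66 - 64\right) = 0 \cdot 2 = 0$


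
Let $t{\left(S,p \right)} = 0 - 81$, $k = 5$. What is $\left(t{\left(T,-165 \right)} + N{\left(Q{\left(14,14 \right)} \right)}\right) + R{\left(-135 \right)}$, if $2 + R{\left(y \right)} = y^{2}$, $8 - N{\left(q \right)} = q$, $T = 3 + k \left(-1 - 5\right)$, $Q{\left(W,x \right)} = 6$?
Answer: $18144$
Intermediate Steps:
$T = -27$ ($T = 3 + 5 \left(-1 - 5\right) = 3 + 5 \left(-6\right) = 3 - 30 = -27$)
$N{\left(q \right)} = 8 - q$
$R{\left(y \right)} = -2 + y^{2}$
$t{\left(S,p \right)} = -81$
$\left(t{\left(T,-165 \right)} + N{\left(Q{\left(14,14 \right)} \right)}\right) + R{\left(-135 \right)} = \left(-81 + \left(8 - 6\right)\right) - \left(2 - \left(-135\right)^{2}\right) = \left(-81 + \left(8 - 6\right)\right) + \left(-2 + 18225\right) = \left(-81 + 2\right) + 18223 = -79 + 18223 = 18144$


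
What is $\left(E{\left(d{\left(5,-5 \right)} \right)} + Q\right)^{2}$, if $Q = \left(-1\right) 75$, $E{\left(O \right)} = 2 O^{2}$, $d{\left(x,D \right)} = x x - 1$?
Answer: $1159929$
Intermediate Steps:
$d{\left(x,D \right)} = -1 + x^{2}$ ($d{\left(x,D \right)} = x^{2} - 1 = -1 + x^{2}$)
$Q = -75$
$\left(E{\left(d{\left(5,-5 \right)} \right)} + Q\right)^{2} = \left(2 \left(-1 + 5^{2}\right)^{2} - 75\right)^{2} = \left(2 \left(-1 + 25\right)^{2} - 75\right)^{2} = \left(2 \cdot 24^{2} - 75\right)^{2} = \left(2 \cdot 576 - 75\right)^{2} = \left(1152 - 75\right)^{2} = 1077^{2} = 1159929$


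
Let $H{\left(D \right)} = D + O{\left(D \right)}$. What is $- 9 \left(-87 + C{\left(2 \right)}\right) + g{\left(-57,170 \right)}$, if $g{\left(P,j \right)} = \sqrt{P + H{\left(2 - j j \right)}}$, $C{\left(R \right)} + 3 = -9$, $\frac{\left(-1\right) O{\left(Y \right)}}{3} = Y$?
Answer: $891 + \sqrt{57739} \approx 1131.3$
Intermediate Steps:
$O{\left(Y \right)} = - 3 Y$
$C{\left(R \right)} = -12$ ($C{\left(R \right)} = -3 - 9 = -12$)
$H{\left(D \right)} = - 2 D$ ($H{\left(D \right)} = D - 3 D = - 2 D$)
$g{\left(P,j \right)} = \sqrt{-4 + P + 2 j^{2}}$ ($g{\left(P,j \right)} = \sqrt{P - 2 \left(2 - j j\right)} = \sqrt{P - 2 \left(2 - j^{2}\right)} = \sqrt{P + \left(-4 + 2 j^{2}\right)} = \sqrt{-4 + P + 2 j^{2}}$)
$- 9 \left(-87 + C{\left(2 \right)}\right) + g{\left(-57,170 \right)} = - 9 \left(-87 - 12\right) + \sqrt{-4 - 57 + 2 \cdot 170^{2}} = \left(-9\right) \left(-99\right) + \sqrt{-4 - 57 + 2 \cdot 28900} = 891 + \sqrt{-4 - 57 + 57800} = 891 + \sqrt{57739}$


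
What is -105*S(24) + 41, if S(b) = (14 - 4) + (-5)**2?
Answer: -3634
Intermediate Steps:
S(b) = 35 (S(b) = 10 + 25 = 35)
-105*S(24) + 41 = -105*35 + 41 = -3675 + 41 = -3634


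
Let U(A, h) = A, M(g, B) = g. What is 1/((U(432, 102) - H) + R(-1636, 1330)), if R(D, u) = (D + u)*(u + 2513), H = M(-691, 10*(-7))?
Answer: -1/1174835 ≈ -8.5118e-7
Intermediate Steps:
H = -691
R(D, u) = (2513 + u)*(D + u) (R(D, u) = (D + u)*(2513 + u) = (2513 + u)*(D + u))
1/((U(432, 102) - H) + R(-1636, 1330)) = 1/((432 - 1*(-691)) + (1330² + 2513*(-1636) + 2513*1330 - 1636*1330)) = 1/((432 + 691) + (1768900 - 4111268 + 3342290 - 2175880)) = 1/(1123 - 1175958) = 1/(-1174835) = -1/1174835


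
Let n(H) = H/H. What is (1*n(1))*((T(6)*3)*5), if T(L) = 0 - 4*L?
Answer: -360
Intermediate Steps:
T(L) = -4*L
n(H) = 1
(1*n(1))*((T(6)*3)*5) = (1*1)*((-4*6*3)*5) = 1*(-24*3*5) = 1*(-72*5) = 1*(-360) = -360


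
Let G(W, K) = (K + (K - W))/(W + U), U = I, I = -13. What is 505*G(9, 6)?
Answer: -1515/4 ≈ -378.75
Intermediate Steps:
U = -13
G(W, K) = (-W + 2*K)/(-13 + W) (G(W, K) = (K + (K - W))/(W - 13) = (-W + 2*K)/(-13 + W))
505*G(9, 6) = 505*((-1*9 + 2*6)/(-13 + 9)) = 505*((-9 + 12)/(-4)) = 505*(-¼*3) = 505*(-¾) = -1515/4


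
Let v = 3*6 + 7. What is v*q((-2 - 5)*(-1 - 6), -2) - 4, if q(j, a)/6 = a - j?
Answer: -7654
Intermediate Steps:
q(j, a) = -6*j + 6*a (q(j, a) = 6*(a - j) = -6*j + 6*a)
v = 25 (v = 18 + 7 = 25)
v*q((-2 - 5)*(-1 - 6), -2) - 4 = 25*(-6*(-2 - 5)*(-1 - 6) + 6*(-2)) - 4 = 25*(-(-42)*(-7) - 12) - 4 = 25*(-6*49 - 12) - 4 = 25*(-294 - 12) - 4 = 25*(-306) - 4 = -7650 - 4 = -7654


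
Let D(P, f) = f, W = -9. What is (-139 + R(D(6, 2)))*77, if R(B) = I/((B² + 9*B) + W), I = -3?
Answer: -139370/13 ≈ -10721.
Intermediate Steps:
R(B) = -3/(-9 + B² + 9*B) (R(B) = -3/((B² + 9*B) - 9) = -3/(-9 + B² + 9*B))
(-139 + R(D(6, 2)))*77 = (-139 - 3/(-9 + 2² + 9*2))*77 = (-139 - 3/(-9 + 4 + 18))*77 = (-139 - 3/13)*77 = -1810/13*77 = -139370/13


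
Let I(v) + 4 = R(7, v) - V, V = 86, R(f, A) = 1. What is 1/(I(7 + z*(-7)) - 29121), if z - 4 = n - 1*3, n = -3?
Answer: -1/29210 ≈ -3.4235e-5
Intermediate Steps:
z = -2 (z = 4 + (-3 - 1*3) = 4 + (-3 - 3) = 4 - 6 = -2)
I(v) = -89 (I(v) = -4 + (1 - 1*86) = -4 + (1 - 86) = -4 - 85 = -89)
1/(I(7 + z*(-7)) - 29121) = 1/(-89 - 29121) = 1/(-29210) = -1/29210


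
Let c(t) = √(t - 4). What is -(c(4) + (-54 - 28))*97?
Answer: 7954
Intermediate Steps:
c(t) = √(-4 + t)
-(c(4) + (-54 - 28))*97 = -(√(-4 + 4) + (-54 - 28))*97 = -(√0 - 82)*97 = -(0 - 82)*97 = -(-82)*97 = -1*(-7954) = 7954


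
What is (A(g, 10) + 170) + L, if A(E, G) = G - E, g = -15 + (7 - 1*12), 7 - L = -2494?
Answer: 2701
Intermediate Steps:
L = 2501 (L = 7 - 1*(-2494) = 7 + 2494 = 2501)
g = -20 (g = -15 + (7 - 12) = -15 - 5 = -20)
(A(g, 10) + 170) + L = ((10 - 1*(-20)) + 170) + 2501 = ((10 + 20) + 170) + 2501 = (30 + 170) + 2501 = 200 + 2501 = 2701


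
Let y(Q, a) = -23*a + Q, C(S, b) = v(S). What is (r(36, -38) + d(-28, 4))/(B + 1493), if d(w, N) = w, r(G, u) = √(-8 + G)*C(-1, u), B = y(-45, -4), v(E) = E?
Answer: -1/55 - √7/770 ≈ -0.021618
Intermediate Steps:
C(S, b) = S
y(Q, a) = Q - 23*a
B = 47 (B = -45 - 23*(-4) = -45 + 92 = 47)
r(G, u) = -√(-8 + G) (r(G, u) = √(-8 + G)*(-1) = -√(-8 + G))
(r(36, -38) + d(-28, 4))/(B + 1493) = (-√(-8 + 36) - 28)/(47 + 1493) = (-√28 - 28)/1540 = (-2*√7 - 28)*(1/1540) = (-28 - 2*√7)*(1/1540) = -1/55 - √7/770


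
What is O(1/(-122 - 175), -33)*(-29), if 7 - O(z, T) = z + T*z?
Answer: -59363/297 ≈ -199.88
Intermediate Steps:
O(z, T) = 7 - z - T*z (O(z, T) = 7 - (z + T*z) = 7 + (-z - T*z) = 7 - z - T*z)
O(1/(-122 - 175), -33)*(-29) = (7 - 1/(-122 - 175) - 1*(-33)/(-122 - 175))*(-29) = (7 - 1/(-297) - 1*(-33)/(-297))*(-29) = (7 - 1*(-1/297) - 1*(-33)*(-1/297))*(-29) = (7 + 1/297 - 1/9)*(-29) = (2047/297)*(-29) = -59363/297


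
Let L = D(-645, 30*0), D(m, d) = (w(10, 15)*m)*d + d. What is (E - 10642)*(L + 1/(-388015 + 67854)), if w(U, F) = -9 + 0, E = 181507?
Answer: -170865/320161 ≈ -0.53368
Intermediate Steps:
w(U, F) = -9
D(m, d) = d - 9*d*m (D(m, d) = (-9*m)*d + d = -9*d*m + d = d - 9*d*m)
L = 0 (L = (30*0)*(1 - 9*(-645)) = 0*(1 + 5805) = 0*5806 = 0)
(E - 10642)*(L + 1/(-388015 + 67854)) = (181507 - 10642)*(0 + 1/(-388015 + 67854)) = 170865*(0 + 1/(-320161)) = 170865*(0 - 1/320161) = 170865*(-1/320161) = -170865/320161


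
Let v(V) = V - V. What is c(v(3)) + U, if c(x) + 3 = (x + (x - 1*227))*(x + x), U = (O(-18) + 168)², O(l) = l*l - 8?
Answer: 234253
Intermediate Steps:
O(l) = -8 + l² (O(l) = l² - 8 = -8 + l²)
v(V) = 0
U = 234256 (U = ((-8 + (-18)²) + 168)² = ((-8 + 324) + 168)² = (316 + 168)² = 484² = 234256)
c(x) = -3 + 2*x*(-227 + 2*x) (c(x) = -3 + (x + (x - 1*227))*(x + x) = -3 + (x + (x - 227))*(2*x) = -3 + (x + (-227 + x))*(2*x) = -3 + (-227 + 2*x)*(2*x) = -3 + 2*x*(-227 + 2*x))
c(v(3)) + U = (-3 - 454*0 + 4*0²) + 234256 = (-3 + 0 + 4*0) + 234256 = (-3 + 0 + 0) + 234256 = -3 + 234256 = 234253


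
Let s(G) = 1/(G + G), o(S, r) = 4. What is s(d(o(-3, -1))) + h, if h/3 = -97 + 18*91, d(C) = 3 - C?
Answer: 9245/2 ≈ 4622.5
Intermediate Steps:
s(G) = 1/(2*G)
h = 4623 (h = 3*(-97 + 18*91) = 3*(-97 + 1638) = 3*1541 = 4623)
s(d(o(-3, -1))) + h = 1/(2*(3 - 1*4)) + 4623 = 1/(2*(3 - 4)) + 4623 = (½)/(-1) + 4623 = (½)*(-1) + 4623 = -½ + 4623 = 9245/2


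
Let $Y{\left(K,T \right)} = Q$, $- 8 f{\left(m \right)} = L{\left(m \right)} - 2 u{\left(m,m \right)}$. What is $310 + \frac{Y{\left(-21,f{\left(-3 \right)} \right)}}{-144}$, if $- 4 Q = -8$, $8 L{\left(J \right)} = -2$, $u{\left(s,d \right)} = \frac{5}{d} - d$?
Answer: $\frac{22319}{72} \approx 309.99$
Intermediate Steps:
$u{\left(s,d \right)} = - d + \frac{5}{d}$
$L{\left(J \right)} = - \frac{1}{4}$ ($L{\left(J \right)} = \frac{1}{8} \left(-2\right) = - \frac{1}{4}$)
$Q = 2$ ($Q = \left(- \frac{1}{4}\right) \left(-8\right) = 2$)
$f{\left(m \right)} = \frac{1}{32} - \frac{m}{4} + \frac{5}{4 m}$ ($f{\left(m \right)} = - \frac{- \frac{1}{4} - 2 \left(- m + \frac{5}{m}\right)}{8} = - \frac{- \frac{1}{4} + \left(- \frac{10}{m} + 2 m\right)}{8} = - \frac{- \frac{1}{4} - \frac{10}{m} + 2 m}{8} = \frac{1}{32} - \frac{m}{4} + \frac{5}{4 m}$)
$Y{\left(K,T \right)} = 2$
$310 + \frac{Y{\left(-21,f{\left(-3 \right)} \right)}}{-144} = 310 + \frac{2}{-144} = 310 + 2 \left(- \frac{1}{144}\right) = 310 - \frac{1}{72} = \frac{22319}{72}$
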